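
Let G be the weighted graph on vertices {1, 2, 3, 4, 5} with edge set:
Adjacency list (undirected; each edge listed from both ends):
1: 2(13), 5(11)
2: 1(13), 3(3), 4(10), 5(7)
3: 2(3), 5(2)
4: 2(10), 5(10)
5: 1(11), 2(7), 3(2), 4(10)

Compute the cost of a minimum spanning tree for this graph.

Prim's algorithm from 5:
Step 1: cheapest edge leaving the tree is 3–5 (2); add 3.
Step 2: cheapest edge leaving the tree is 2–3 (3); add 2.
Step 3: cheapest edge leaving the tree is 2–4 (10); add 4.
Step 4: cheapest edge leaving the tree is 1–5 (11); add 1.
MST edges: 3–5, 2–3, 2–4, 1–5; total weight 2+3+10+11 = 26.

26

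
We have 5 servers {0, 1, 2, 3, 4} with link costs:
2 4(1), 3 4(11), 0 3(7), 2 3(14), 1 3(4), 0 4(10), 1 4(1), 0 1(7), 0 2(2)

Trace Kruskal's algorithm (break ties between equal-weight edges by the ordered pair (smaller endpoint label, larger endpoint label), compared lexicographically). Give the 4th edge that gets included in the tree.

Kruskal's algorithm — process edges by increasing weight (ties by edge label):
1 4 (1): add — endpoints in different components.
2 4 (1): add — endpoints in different components.
0 2 (2): add — endpoints in different components.
1 3 (4): add — endpoints in different components.
The 4th edge added is 1 3.

1-3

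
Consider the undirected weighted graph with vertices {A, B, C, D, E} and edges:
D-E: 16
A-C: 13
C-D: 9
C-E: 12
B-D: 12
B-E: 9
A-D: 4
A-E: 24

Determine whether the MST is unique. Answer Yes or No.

Kruskal: consider edges lightest-first.
A-D (4): add. Components now {A,D} {B} {C} {E}
B-E (9): add. Components now {A,D} {B,E} {C}
C-D (9): add. Components now {A,C,D} {B,E}
B-D (12): add. Components now {A,B,C,D,E}
Non-tree edge C-E has weight 12, equal to the heaviest edge on its tree cycle — swapping gives another MST of the same weight. Not unique.

No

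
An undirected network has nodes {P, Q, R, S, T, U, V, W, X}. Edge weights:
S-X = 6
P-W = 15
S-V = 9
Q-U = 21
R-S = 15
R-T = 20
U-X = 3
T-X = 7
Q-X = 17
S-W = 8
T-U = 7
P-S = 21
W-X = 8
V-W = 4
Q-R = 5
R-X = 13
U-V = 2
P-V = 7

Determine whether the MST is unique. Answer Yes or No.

Kruskal: consider edges lightest-first.
U-V (2): add — endpoints in different components.
U-X (3): add — endpoints in different components.
V-W (4): add — endpoints in different components.
Q-R (5): add — endpoints in different components.
S-X (6): add — endpoints in different components.
P-V (7): add — endpoints in different components.
T-U (7): add — endpoints in different components.
T-X (7): skip — T and X already connected.
S-W (8): skip — W and S already connected.
W-X (8): skip — W and X already connected.
S-V (9): skip — S and V already connected.
R-X (13): add — endpoints in different components.
Non-tree edge T-X has weight 7, equal to the heaviest edge on its tree cycle — swapping gives another MST of the same weight. Not unique.

No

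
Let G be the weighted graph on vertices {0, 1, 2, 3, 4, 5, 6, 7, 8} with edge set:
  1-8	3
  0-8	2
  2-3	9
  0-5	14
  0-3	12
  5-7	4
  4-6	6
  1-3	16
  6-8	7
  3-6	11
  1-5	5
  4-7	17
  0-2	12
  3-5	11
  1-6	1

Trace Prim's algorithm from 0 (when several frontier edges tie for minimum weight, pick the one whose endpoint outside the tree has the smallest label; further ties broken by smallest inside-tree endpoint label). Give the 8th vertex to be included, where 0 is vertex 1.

Grow the tree from 0 using Prim:
Step 1: cheapest edge leaving the tree is 0-8 (2); add 8.
Step 2: cheapest edge leaving the tree is 1-8 (3); add 1.
Step 3: cheapest edge leaving the tree is 1-6 (1); add 6.
Step 4: cheapest edge leaving the tree is 1-5 (5); add 5.
Step 5: cheapest edge leaving the tree is 5-7 (4); add 7.
Step 6: cheapest edge leaving the tree is 4-6 (6); add 4.
Step 7: cheapest edge leaving the tree is 3-5 (11); add 3.
Step 8: cheapest edge leaving the tree is 2-3 (9); add 2.
Vertex order: 0, 8, 1, 6, 5, 7, 4, 3, 2. The 8th vertex is 3.

3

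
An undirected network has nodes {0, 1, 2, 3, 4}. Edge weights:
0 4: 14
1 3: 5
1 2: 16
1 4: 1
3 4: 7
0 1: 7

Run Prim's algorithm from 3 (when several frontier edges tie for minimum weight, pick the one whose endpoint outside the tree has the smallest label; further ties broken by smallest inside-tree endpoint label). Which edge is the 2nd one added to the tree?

Prim's algorithm from 3:
Step 1: frontier [1 3 5, 3 4 7] → take 1 3 (5); add 1.
Step 2: frontier [1 4 1, 0 1 7, 1 2 16, 3 4 7] → take 1 4 (1); add 4.
Step 3: frontier [0 1 7, 1 2 16, 0 4 14] → take 0 1 (7); add 0.
Step 4: frontier [1 2 16] → take 1 2 (16); add 2.
The 2nd edge added is 1 4.

1-4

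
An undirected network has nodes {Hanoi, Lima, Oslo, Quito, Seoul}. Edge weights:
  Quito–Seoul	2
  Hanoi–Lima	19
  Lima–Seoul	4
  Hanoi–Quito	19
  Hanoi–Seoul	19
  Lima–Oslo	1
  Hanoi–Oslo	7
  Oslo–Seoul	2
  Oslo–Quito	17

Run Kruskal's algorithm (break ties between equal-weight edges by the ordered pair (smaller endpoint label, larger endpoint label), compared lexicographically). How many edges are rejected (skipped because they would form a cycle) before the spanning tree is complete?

Kruskal: consider edges lightest-first.
Lima–Oslo (1): add. Components now {Quito} {Seoul} {Lima,Oslo} {Hanoi}
Oslo–Seoul (2): add. Components now {Quito} {Lima,Oslo,Seoul} {Hanoi}
Quito–Seoul (2): add. Components now {Lima,Oslo,Quito,Seoul} {Hanoi}
Lima–Seoul (4): skip — Seoul and Lima already connected.
Hanoi–Oslo (7): add. Components now {Hanoi,Lima,Oslo,Quito,Seoul}
Edges rejected before the tree was complete: 1.

1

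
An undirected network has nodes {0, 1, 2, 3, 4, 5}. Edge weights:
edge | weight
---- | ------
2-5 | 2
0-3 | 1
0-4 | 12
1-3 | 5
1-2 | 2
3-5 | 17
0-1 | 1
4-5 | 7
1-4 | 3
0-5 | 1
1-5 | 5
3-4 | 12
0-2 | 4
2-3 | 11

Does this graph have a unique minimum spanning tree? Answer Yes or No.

No

Kruskal's algorithm — process edges by increasing weight (ties by edge label):
0-1 (1): add. Components now {0,1} {2} {3} {4} {5}
0-3 (1): add. Components now {0,1,3} {2} {4} {5}
0-5 (1): add. Components now {0,1,3,5} {2} {4}
1-2 (2): add. Components now {0,1,2,3,5} {4}
2-5 (2): skip — 2 and 5 already connected.
1-4 (3): add. Components now {0,1,2,3,4,5}
Non-tree edge 2-5 has weight 2, equal to the heaviest edge on its tree cycle — swapping gives another MST of the same weight. Not unique.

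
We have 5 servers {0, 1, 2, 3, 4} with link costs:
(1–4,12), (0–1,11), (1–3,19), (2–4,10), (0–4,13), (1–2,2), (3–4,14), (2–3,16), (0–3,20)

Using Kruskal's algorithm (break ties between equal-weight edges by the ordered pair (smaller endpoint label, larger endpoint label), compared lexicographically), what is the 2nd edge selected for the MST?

2-4

Kruskal's algorithm — process edges by increasing weight (ties by edge label):
1–2 (2): add — endpoints in different components.
2–4 (10): add — endpoints in different components.
0–1 (11): add — endpoints in different components.
1–4 (12): skip — 1 and 4 already connected.
0–4 (13): skip — 0 and 4 already connected.
3–4 (14): add — endpoints in different components.
The 2nd edge added is 2–4.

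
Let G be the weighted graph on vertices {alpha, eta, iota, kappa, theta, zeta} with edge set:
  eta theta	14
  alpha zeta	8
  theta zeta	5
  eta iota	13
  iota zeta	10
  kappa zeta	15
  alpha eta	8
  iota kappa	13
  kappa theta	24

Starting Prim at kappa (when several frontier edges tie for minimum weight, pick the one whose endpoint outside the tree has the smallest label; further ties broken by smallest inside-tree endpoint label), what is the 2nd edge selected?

Prim's algorithm from kappa:
Step 1: cheapest edge leaving the tree is iota kappa (13); add iota.
Step 2: cheapest edge leaving the tree is iota zeta (10); add zeta.
Step 3: cheapest edge leaving the tree is theta zeta (5); add theta.
Step 4: cheapest edge leaving the tree is alpha zeta (8); add alpha.
Step 5: cheapest edge leaving the tree is alpha eta (8); add eta.
The 2nd edge added is iota zeta.

iota-zeta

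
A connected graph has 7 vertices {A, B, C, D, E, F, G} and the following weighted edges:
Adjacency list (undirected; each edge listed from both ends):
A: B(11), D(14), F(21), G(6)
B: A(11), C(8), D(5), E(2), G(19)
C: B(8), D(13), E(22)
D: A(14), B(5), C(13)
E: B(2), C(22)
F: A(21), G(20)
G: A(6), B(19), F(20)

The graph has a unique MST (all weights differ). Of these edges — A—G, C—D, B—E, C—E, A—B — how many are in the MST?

Kruskal's algorithm — process edges by increasing weight (ties by edge label):
B—E (2): add — endpoints in different components.
B—D (5): add — endpoints in different components.
A—G (6): add — endpoints in different components.
B—C (8): add — endpoints in different components.
A—B (11): add — endpoints in different components.
C—D (13): skip — C and D already connected.
A—D (14): skip — A and D already connected.
B—G (19): skip — B and G already connected.
F—G (20): add — endpoints in different components.
MST edge set: {B—E, B—D, A—G, B—C, A—B, F—G}.
Of the listed edges, {A—G, B—E, A—B} are in the MST → 3.

3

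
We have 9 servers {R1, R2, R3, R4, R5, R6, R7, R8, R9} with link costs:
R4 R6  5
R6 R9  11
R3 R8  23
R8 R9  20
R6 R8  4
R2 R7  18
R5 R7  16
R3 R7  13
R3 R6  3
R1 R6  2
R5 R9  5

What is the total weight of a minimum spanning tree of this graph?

Prim's algorithm from R7:
Step 1: cheapest edge leaving the tree is R3 R7 (13); add R3.
Step 2: cheapest edge leaving the tree is R3 R6 (3); add R6.
Step 3: cheapest edge leaving the tree is R1 R6 (2); add R1.
Step 4: cheapest edge leaving the tree is R6 R8 (4); add R8.
Step 5: cheapest edge leaving the tree is R4 R6 (5); add R4.
Step 6: cheapest edge leaving the tree is R6 R9 (11); add R9.
Step 7: cheapest edge leaving the tree is R5 R9 (5); add R5.
Step 8: cheapest edge leaving the tree is R2 R7 (18); add R2.
MST edges: R3 R7, R3 R6, R1 R6, R6 R8, R4 R6, R6 R9, R5 R9, R2 R7; total weight 13+3+2+4+5+11+5+18 = 61.

61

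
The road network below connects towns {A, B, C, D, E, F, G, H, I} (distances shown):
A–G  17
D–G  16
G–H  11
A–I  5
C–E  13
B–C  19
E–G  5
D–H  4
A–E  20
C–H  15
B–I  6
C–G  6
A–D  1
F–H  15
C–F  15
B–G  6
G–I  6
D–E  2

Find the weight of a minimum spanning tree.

44

Kruskal's algorithm — process edges by increasing weight (ties by edge label):
A–D (1): add — endpoints in different components.
D–E (2): add — endpoints in different components.
D–H (4): add — endpoints in different components.
A–I (5): add — endpoints in different components.
E–G (5): add — endpoints in different components.
B–G (6): add — endpoints in different components.
B–I (6): skip — B and I already connected.
C–G (6): add — endpoints in different components.
G–I (6): skip — G and I already connected.
G–H (11): skip — G and H already connected.
C–E (13): skip — C and E already connected.
C–F (15): add — endpoints in different components.
MST edges: A–D, D–E, D–H, A–I, E–G, B–G, C–G, C–F; total weight 1+2+4+5+5+6+6+15 = 44.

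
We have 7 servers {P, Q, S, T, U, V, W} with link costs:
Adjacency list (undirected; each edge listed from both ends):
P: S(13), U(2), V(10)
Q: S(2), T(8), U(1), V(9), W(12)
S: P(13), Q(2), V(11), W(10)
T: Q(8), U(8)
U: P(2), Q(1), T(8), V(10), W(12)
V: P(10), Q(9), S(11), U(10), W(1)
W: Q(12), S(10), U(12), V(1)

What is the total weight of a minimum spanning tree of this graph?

23

Grow the tree from W using Prim:
Step 1: frontier [V W 1, S W 10, Q W 12, U W 12] → take V W (1); add V.
Step 2: frontier [Q V 9, P V 10, U V 10, S V 11, S W 10, Q W 12, U W 12] → take Q V (9); add Q.
Step 3: frontier [Q U 1, Q S 2, Q T 8, P V 10, U V 10, S V 11, S W 10, U W 12] → take Q U (1); add U.
Step 4: frontier [Q S 2, Q T 8, P U 2, T U 8, P V 10, S V 11, S W 10] → take P U (2); add P.
Step 5: frontier [P S 13, Q S 2, Q T 8, T U 8, S V 11, S W 10] → take Q S (2); add S.
Step 6: frontier [Q T 8, T U 8] → take Q T (8); add T.
MST edges: V W, Q V, Q U, P U, Q S, Q T; total weight 1+9+1+2+2+8 = 23.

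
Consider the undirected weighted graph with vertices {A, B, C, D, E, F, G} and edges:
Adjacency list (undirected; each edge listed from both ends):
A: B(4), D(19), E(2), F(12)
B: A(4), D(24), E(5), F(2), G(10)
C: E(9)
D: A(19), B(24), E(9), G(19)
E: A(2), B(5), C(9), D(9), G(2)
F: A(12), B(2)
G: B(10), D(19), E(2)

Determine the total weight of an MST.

Sort edges by weight, then run Kruskal:
A-E (2): add. Components now {A,E} {B} {C} {D} {F} {G}
B-F (2): add. Components now {A,E} {B,F} {C} {D} {G}
E-G (2): add. Components now {A,E,G} {B,F} {C} {D}
A-B (4): add. Components now {A,B,E,F,G} {C} {D}
B-E (5): skip — B and E already connected.
C-E (9): add. Components now {A,B,C,E,F,G} {D}
D-E (9): add. Components now {A,B,C,D,E,F,G}
MST edges: A-E, B-F, E-G, A-B, C-E, D-E; total weight 2+2+2+4+9+9 = 28.

28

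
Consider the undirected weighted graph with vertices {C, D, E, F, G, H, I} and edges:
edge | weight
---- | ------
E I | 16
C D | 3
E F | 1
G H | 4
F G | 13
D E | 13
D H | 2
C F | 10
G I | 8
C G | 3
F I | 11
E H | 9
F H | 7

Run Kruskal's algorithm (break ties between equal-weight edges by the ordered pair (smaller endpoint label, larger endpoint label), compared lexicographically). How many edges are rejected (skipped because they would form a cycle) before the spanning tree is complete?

1

Sort edges by weight, then run Kruskal:
E F (1): add — endpoints in different components.
D H (2): add — endpoints in different components.
C D (3): add — endpoints in different components.
C G (3): add — endpoints in different components.
G H (4): skip — G and H already connected.
F H (7): add — endpoints in different components.
G I (8): add — endpoints in different components.
Edges rejected before the tree was complete: 1.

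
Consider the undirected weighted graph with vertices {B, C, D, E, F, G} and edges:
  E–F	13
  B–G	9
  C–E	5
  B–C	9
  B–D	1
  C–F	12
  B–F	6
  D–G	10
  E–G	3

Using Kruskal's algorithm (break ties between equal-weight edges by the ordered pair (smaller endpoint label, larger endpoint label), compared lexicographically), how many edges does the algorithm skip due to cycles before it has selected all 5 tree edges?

0

Kruskal: consider edges lightest-first.
B–D (1): add — endpoints in different components.
E–G (3): add — endpoints in different components.
C–E (5): add — endpoints in different components.
B–F (6): add — endpoints in different components.
B–C (9): add — endpoints in different components.
Edges rejected before the tree was complete: 0.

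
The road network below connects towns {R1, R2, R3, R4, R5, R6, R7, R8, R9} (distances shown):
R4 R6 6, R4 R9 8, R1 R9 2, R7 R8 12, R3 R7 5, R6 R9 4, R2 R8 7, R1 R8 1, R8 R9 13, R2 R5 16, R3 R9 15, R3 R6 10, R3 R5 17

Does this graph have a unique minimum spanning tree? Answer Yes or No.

Yes

Kruskal's algorithm — process edges by increasing weight (ties by edge label):
R1 R8 (1): add — endpoints in different components.
R1 R9 (2): add — endpoints in different components.
R6 R9 (4): add — endpoints in different components.
R3 R7 (5): add — endpoints in different components.
R4 R6 (6): add — endpoints in different components.
R2 R8 (7): add — endpoints in different components.
R4 R9 (8): skip — R9 and R4 already connected.
R3 R6 (10): add — endpoints in different components.
R7 R8 (12): skip — R7 and R8 already connected.
R8 R9 (13): skip — R9 and R8 already connected.
R3 R9 (15): skip — R9 and R3 already connected.
R2 R5 (16): add — endpoints in different components.
Every non-tree edge has weight strictly greater than the heaviest edge on the tree path between its endpoints, so the MST is unique.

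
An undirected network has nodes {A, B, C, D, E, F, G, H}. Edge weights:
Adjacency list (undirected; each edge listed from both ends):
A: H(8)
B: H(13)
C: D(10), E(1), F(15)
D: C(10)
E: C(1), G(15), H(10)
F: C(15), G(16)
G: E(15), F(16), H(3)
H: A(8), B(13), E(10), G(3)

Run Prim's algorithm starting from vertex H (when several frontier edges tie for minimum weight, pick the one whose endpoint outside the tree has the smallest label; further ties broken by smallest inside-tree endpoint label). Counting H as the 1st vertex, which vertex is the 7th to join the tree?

Prim, starting at H.
Step 1: frontier [G H 3, A H 8, E H 10, B H 13] → take G H (3); add G.
Step 2: frontier [E G 15, F G 16, A H 8, E H 10, B H 13] → take A H (8); add A.
Step 3: frontier [E G 15, F G 16, E H 10, B H 13] → take E H (10); add E.
Step 4: frontier [C E 1, F G 16, B H 13] → take C E (1); add C.
Step 5: frontier [C D 10, C F 15, F G 16, B H 13] → take C D (10); add D.
Step 6: frontier [C F 15, F G 16, B H 13] → take B H (13); add B.
Step 7: frontier [C F 15, F G 16] → take C F (15); add F.
Vertex order: H, G, A, E, C, D, B, F. The 7th vertex is B.

B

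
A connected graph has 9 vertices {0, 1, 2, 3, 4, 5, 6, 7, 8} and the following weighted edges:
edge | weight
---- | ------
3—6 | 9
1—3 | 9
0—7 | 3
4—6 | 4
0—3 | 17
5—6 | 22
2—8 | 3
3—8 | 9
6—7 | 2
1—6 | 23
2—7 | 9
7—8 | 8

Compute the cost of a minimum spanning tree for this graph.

Sort edges by weight, then run Kruskal:
6—7 (2): add — endpoints in different components.
0—7 (3): add — endpoints in different components.
2—8 (3): add — endpoints in different components.
4—6 (4): add — endpoints in different components.
7—8 (8): add — endpoints in different components.
1—3 (9): add — endpoints in different components.
2—7 (9): skip — 2 and 7 already connected.
3—6 (9): add — endpoints in different components.
3—8 (9): skip — 3 and 8 already connected.
0—3 (17): skip — 0 and 3 already connected.
5—6 (22): add — endpoints in different components.
MST edges: 6—7, 0—7, 2—8, 4—6, 7—8, 1—3, 3—6, 5—6; total weight 2+3+3+4+8+9+9+22 = 60.

60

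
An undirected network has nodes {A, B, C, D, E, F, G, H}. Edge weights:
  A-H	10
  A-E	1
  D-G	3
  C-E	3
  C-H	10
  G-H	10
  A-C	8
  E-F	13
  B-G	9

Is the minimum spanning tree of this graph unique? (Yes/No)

No

Kruskal's algorithm — process edges by increasing weight (ties by edge label):
A-E (1): add — endpoints in different components.
C-E (3): add — endpoints in different components.
D-G (3): add — endpoints in different components.
A-C (8): skip — A and C already connected.
B-G (9): add — endpoints in different components.
A-H (10): add — endpoints in different components.
C-H (10): skip — C and H already connected.
G-H (10): add — endpoints in different components.
E-F (13): add — endpoints in different components.
Non-tree edge C-H has weight 10, equal to the heaviest edge on its tree cycle — swapping gives another MST of the same weight. Not unique.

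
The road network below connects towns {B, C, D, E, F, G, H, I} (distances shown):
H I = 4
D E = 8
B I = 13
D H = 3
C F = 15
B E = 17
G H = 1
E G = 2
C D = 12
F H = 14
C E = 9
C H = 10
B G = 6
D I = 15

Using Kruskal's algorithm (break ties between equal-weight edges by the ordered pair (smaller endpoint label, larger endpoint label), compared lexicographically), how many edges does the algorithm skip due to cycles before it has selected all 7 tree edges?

4

Kruskal's algorithm — process edges by increasing weight (ties by edge label):
G H (1): add — endpoints in different components.
E G (2): add — endpoints in different components.
D H (3): add — endpoints in different components.
H I (4): add — endpoints in different components.
B G (6): add — endpoints in different components.
D E (8): skip — D and E already connected.
C E (9): add — endpoints in different components.
C H (10): skip — C and H already connected.
C D (12): skip — C and D already connected.
B I (13): skip — B and I already connected.
F H (14): add — endpoints in different components.
Edges rejected before the tree was complete: 4.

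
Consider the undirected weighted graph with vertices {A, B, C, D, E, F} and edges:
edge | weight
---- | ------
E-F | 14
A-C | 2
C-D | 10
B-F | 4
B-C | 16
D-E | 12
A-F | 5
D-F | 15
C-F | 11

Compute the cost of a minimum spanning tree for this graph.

Kruskal: consider edges lightest-first.
A-C (2): add — endpoints in different components.
B-F (4): add — endpoints in different components.
A-F (5): add — endpoints in different components.
C-D (10): add — endpoints in different components.
C-F (11): skip — C and F already connected.
D-E (12): add — endpoints in different components.
MST edges: A-C, B-F, A-F, C-D, D-E; total weight 2+4+5+10+12 = 33.

33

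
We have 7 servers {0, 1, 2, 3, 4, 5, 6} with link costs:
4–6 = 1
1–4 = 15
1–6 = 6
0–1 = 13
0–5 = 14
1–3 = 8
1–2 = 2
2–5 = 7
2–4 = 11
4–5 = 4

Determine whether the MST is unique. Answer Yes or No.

Sort edges by weight, then run Kruskal:
4–6 (1): add. Components now {0} {1} {2} {3} {4,6} {5}
1–2 (2): add. Components now {0} {1,2} {3} {4,6} {5}
4–5 (4): add. Components now {0} {1,2} {3} {4,5,6}
1–6 (6): add. Components now {0} {1,2,4,5,6} {3}
2–5 (7): skip — 2 and 5 already connected.
1–3 (8): add. Components now {0} {1,2,3,4,5,6}
2–4 (11): skip — 2 and 4 already connected.
0–1 (13): add. Components now {0,1,2,3,4,5,6}
Every non-tree edge has weight strictly greater than the heaviest edge on the tree path between its endpoints, so the MST is unique.

Yes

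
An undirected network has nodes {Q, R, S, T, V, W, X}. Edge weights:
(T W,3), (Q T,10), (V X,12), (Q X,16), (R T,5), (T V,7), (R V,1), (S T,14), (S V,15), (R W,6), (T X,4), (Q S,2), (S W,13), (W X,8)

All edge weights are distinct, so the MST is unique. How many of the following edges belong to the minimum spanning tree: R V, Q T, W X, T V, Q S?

Kruskal's algorithm — process edges by increasing weight (ties by edge label):
R V (1): add — endpoints in different components.
Q S (2): add — endpoints in different components.
T W (3): add — endpoints in different components.
T X (4): add — endpoints in different components.
R T (5): add — endpoints in different components.
R W (6): skip — W and R already connected.
T V (7): skip — V and T already connected.
W X (8): skip — X and W already connected.
Q T (10): add — endpoints in different components.
MST edge set: {R V, Q S, T W, T X, R T, Q T}.
Of the listed edges, {R V, Q T, Q S} are in the MST → 3.

3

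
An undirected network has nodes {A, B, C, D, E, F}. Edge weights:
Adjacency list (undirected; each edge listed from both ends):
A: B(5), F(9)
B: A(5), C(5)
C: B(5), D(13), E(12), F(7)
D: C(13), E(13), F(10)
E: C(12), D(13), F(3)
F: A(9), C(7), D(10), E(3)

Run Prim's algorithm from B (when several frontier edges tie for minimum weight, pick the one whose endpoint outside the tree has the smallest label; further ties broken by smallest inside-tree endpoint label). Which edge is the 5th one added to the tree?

Grow the tree from B using Prim:
Step 1: cheapest edge leaving the tree is A–B (5); add A.
Step 2: cheapest edge leaving the tree is B–C (5); add C.
Step 3: cheapest edge leaving the tree is C–F (7); add F.
Step 4: cheapest edge leaving the tree is E–F (3); add E.
Step 5: cheapest edge leaving the tree is D–F (10); add D.
The 5th edge added is D–F.

D-F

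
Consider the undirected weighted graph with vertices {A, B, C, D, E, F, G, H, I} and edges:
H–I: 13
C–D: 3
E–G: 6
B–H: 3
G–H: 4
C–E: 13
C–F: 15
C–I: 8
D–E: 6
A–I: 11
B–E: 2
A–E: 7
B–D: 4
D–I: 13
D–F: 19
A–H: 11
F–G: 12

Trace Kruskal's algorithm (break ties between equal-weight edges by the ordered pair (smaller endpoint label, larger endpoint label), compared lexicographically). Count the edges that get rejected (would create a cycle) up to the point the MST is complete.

Sort edges by weight, then run Kruskal:
B–E (2): add — endpoints in different components.
B–H (3): add — endpoints in different components.
C–D (3): add — endpoints in different components.
B–D (4): add — endpoints in different components.
G–H (4): add — endpoints in different components.
D–E (6): skip — D and E already connected.
E–G (6): skip — E and G already connected.
A–E (7): add — endpoints in different components.
C–I (8): add — endpoints in different components.
A–H (11): skip — A and H already connected.
A–I (11): skip — A and I already connected.
F–G (12): add — endpoints in different components.
Edges rejected before the tree was complete: 4.

4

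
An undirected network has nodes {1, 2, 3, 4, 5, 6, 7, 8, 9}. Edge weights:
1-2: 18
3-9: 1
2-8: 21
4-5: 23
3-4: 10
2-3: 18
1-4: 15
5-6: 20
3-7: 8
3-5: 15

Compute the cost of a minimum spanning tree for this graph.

108

Kruskal's algorithm — process edges by increasing weight (ties by edge label):
3-9 (1): add — endpoints in different components.
3-7 (8): add — endpoints in different components.
3-4 (10): add — endpoints in different components.
1-4 (15): add — endpoints in different components.
3-5 (15): add — endpoints in different components.
1-2 (18): add — endpoints in different components.
2-3 (18): skip — 2 and 3 already connected.
5-6 (20): add — endpoints in different components.
2-8 (21): add — endpoints in different components.
MST edges: 3-9, 3-7, 3-4, 1-4, 3-5, 1-2, 5-6, 2-8; total weight 1+8+10+15+15+18+20+21 = 108.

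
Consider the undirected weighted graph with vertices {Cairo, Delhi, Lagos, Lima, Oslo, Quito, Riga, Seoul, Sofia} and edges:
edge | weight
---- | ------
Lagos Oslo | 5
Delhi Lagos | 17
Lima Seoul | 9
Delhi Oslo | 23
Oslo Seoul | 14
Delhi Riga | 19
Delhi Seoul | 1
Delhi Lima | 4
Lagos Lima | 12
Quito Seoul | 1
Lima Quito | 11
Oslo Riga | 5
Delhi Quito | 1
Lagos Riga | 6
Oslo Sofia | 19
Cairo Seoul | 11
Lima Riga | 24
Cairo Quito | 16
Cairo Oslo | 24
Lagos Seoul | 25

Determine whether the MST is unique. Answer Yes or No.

No

Kruskal's algorithm — process edges by increasing weight (ties by edge label):
Delhi Quito (1): add — endpoints in different components.
Delhi Seoul (1): add — endpoints in different components.
Quito Seoul (1): skip — Seoul and Quito already connected.
Delhi Lima (4): add — endpoints in different components.
Lagos Oslo (5): add — endpoints in different components.
Oslo Riga (5): add — endpoints in different components.
Lagos Riga (6): skip — Lagos and Riga already connected.
Lima Seoul (9): skip — Seoul and Lima already connected.
Cairo Seoul (11): add — endpoints in different components.
Lima Quito (11): skip — Lima and Quito already connected.
Lagos Lima (12): add — endpoints in different components.
Oslo Seoul (14): skip — Seoul and Oslo already connected.
Cairo Quito (16): skip — Cairo and Quito already connected.
Delhi Lagos (17): skip — Delhi and Lagos already connected.
Delhi Riga (19): skip — Delhi and Riga already connected.
Oslo Sofia (19): add — endpoints in different components.
Non-tree edge Quito Seoul has weight 1, equal to the heaviest edge on its tree cycle — swapping gives another MST of the same weight. Not unique.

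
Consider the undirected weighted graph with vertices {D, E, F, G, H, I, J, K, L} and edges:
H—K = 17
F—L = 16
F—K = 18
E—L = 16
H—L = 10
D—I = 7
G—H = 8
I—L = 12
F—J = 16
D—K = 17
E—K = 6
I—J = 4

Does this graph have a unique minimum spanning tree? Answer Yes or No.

Kruskal: consider edges lightest-first.
I—J (4): add — endpoints in different components.
E—K (6): add — endpoints in different components.
D—I (7): add — endpoints in different components.
G—H (8): add — endpoints in different components.
H—L (10): add — endpoints in different components.
I—L (12): add — endpoints in different components.
E—L (16): add — endpoints in different components.
F—J (16): add — endpoints in different components.
Non-tree edge F—L has weight 16, equal to the heaviest edge on its tree cycle — swapping gives another MST of the same weight. Not unique.

No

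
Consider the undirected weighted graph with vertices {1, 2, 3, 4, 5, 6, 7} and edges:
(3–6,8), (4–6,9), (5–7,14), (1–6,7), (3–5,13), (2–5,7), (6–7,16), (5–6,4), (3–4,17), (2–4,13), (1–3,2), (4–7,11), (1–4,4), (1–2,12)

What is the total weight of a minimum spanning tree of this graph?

Prim's algorithm from 6:
Step 1: cheapest edge leaving the tree is 5–6 (4); add 5.
Step 2: cheapest edge leaving the tree is 1–6 (7); add 1.
Step 3: cheapest edge leaving the tree is 1–3 (2); add 3.
Step 4: cheapest edge leaving the tree is 1–4 (4); add 4.
Step 5: cheapest edge leaving the tree is 2–5 (7); add 2.
Step 6: cheapest edge leaving the tree is 4–7 (11); add 7.
MST edges: 5–6, 1–6, 1–3, 1–4, 2–5, 4–7; total weight 4+7+2+4+7+11 = 35.

35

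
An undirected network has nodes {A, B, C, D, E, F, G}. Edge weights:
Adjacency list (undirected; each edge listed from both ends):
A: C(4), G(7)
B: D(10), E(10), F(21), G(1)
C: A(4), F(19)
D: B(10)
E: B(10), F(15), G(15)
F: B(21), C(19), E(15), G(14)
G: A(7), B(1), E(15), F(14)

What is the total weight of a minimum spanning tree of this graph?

46

Kruskal's algorithm — process edges by increasing weight (ties by edge label):
B G (1): add. Components now {A} {B,G} {C} {D} {E} {F}
A C (4): add. Components now {A,C} {B,G} {D} {E} {F}
A G (7): add. Components now {A,B,C,G} {D} {E} {F}
B D (10): add. Components now {A,B,C,D,G} {E} {F}
B E (10): add. Components now {A,B,C,D,E,G} {F}
F G (14): add. Components now {A,B,C,D,E,F,G}
MST edges: B G, A C, A G, B D, B E, F G; total weight 1+4+7+10+10+14 = 46.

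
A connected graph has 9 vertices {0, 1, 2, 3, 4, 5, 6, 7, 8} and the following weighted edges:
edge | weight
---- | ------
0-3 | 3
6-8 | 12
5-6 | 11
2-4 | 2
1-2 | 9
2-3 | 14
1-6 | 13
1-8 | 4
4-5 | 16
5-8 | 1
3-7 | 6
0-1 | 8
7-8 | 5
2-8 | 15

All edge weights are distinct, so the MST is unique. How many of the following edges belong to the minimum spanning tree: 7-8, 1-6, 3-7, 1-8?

3

Kruskal: consider edges lightest-first.
5-8 (1): add — endpoints in different components.
2-4 (2): add — endpoints in different components.
0-3 (3): add — endpoints in different components.
1-8 (4): add — endpoints in different components.
7-8 (5): add — endpoints in different components.
3-7 (6): add — endpoints in different components.
0-1 (8): skip — 0 and 1 already connected.
1-2 (9): add — endpoints in different components.
5-6 (11): add — endpoints in different components.
MST edge set: {5-8, 2-4, 0-3, 1-8, 7-8, 3-7, 1-2, 5-6}.
Of the listed edges, {7-8, 3-7, 1-8} are in the MST → 3.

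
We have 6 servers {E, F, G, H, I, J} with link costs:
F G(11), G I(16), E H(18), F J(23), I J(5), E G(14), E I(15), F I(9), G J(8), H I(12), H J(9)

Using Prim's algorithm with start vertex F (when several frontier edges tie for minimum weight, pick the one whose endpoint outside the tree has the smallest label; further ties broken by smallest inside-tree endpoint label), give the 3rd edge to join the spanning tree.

Grow the tree from F using Prim:
Step 1: cheapest edge leaving the tree is F I (9); add I.
Step 2: cheapest edge leaving the tree is I J (5); add J.
Step 3: cheapest edge leaving the tree is G J (8); add G.
Step 4: cheapest edge leaving the tree is H J (9); add H.
Step 5: cheapest edge leaving the tree is E G (14); add E.
The 3rd edge added is G J.

G-J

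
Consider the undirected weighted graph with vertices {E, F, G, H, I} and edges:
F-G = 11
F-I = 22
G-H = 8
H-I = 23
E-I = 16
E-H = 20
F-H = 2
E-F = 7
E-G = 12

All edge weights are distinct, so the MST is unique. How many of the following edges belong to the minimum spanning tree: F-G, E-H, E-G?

Kruskal's algorithm — process edges by increasing weight (ties by edge label):
F-H (2): add — endpoints in different components.
E-F (7): add — endpoints in different components.
G-H (8): add — endpoints in different components.
F-G (11): skip — F and G already connected.
E-G (12): skip — E and G already connected.
E-I (16): add — endpoints in different components.
MST edge set: {F-H, E-F, G-H, E-I}.
Of the listed edges, {} are in the MST → 0.

0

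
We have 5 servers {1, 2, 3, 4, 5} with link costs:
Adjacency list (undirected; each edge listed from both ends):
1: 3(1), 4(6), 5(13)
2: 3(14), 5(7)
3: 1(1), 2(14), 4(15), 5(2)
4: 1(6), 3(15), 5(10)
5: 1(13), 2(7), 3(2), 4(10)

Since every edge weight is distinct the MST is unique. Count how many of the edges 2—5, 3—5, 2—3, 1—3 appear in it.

Kruskal's algorithm — process edges by increasing weight (ties by edge label):
1—3 (1): add. Components now {1,3} {2} {4} {5}
3—5 (2): add. Components now {1,3,5} {2} {4}
1—4 (6): add. Components now {1,3,4,5} {2}
2—5 (7): add. Components now {1,2,3,4,5}
MST edge set: {1—3, 3—5, 1—4, 2—5}.
Of the listed edges, {2—5, 3—5, 1—3} are in the MST → 3.

3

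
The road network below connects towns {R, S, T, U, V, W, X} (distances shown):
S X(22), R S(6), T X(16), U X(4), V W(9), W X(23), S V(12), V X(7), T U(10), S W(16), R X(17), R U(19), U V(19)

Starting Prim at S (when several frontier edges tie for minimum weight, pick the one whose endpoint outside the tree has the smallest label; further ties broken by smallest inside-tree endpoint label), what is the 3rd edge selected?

V-X

Prim, starting at S.
Step 1: cheapest edge leaving the tree is R S (6); add R.
Step 2: cheapest edge leaving the tree is S V (12); add V.
Step 3: cheapest edge leaving the tree is V X (7); add X.
Step 4: cheapest edge leaving the tree is U X (4); add U.
Step 5: cheapest edge leaving the tree is V W (9); add W.
Step 6: cheapest edge leaving the tree is T U (10); add T.
The 3rd edge added is V X.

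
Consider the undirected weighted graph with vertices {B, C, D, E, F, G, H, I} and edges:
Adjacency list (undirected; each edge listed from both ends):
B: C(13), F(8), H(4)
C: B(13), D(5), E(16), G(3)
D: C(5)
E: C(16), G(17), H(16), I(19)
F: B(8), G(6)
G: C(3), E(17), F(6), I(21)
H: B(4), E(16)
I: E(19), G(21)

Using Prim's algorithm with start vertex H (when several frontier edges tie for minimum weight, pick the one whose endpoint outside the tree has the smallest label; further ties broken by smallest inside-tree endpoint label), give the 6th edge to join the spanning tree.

C-E

Grow the tree from H using Prim:
Step 1: cheapest edge leaving the tree is B—H (4); add B.
Step 2: cheapest edge leaving the tree is B—F (8); add F.
Step 3: cheapest edge leaving the tree is F—G (6); add G.
Step 4: cheapest edge leaving the tree is C—G (3); add C.
Step 5: cheapest edge leaving the tree is C—D (5); add D.
Step 6: cheapest edge leaving the tree is C—E (16); add E.
Step 7: cheapest edge leaving the tree is E—I (19); add I.
The 6th edge added is C—E.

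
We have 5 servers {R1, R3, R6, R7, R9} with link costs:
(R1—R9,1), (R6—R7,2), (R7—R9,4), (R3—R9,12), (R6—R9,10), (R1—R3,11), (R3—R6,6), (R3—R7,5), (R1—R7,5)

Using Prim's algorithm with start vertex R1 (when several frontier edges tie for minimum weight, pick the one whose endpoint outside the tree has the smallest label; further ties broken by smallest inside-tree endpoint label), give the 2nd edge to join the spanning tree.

R7-R9

Grow the tree from R1 using Prim:
Step 1: cheapest edge leaving the tree is R1—R9 (1); add R9.
Step 2: cheapest edge leaving the tree is R7—R9 (4); add R7.
Step 3: cheapest edge leaving the tree is R6—R7 (2); add R6.
Step 4: cheapest edge leaving the tree is R3—R7 (5); add R3.
The 2nd edge added is R7—R9.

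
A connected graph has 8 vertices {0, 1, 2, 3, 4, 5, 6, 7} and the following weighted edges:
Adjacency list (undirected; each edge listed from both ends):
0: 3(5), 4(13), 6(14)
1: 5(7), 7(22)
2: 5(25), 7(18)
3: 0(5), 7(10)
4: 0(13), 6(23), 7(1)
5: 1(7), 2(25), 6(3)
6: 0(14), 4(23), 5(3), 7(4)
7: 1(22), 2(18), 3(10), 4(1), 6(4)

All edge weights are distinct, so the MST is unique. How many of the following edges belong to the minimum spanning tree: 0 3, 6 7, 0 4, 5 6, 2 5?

Kruskal: consider edges lightest-first.
4 7 (1): add — endpoints in different components.
5 6 (3): add — endpoints in different components.
6 7 (4): add — endpoints in different components.
0 3 (5): add — endpoints in different components.
1 5 (7): add — endpoints in different components.
3 7 (10): add — endpoints in different components.
0 4 (13): skip — 0 and 4 already connected.
0 6 (14): skip — 0 and 6 already connected.
2 7 (18): add — endpoints in different components.
MST edge set: {4 7, 5 6, 6 7, 0 3, 1 5, 3 7, 2 7}.
Of the listed edges, {0 3, 6 7, 5 6} are in the MST → 3.

3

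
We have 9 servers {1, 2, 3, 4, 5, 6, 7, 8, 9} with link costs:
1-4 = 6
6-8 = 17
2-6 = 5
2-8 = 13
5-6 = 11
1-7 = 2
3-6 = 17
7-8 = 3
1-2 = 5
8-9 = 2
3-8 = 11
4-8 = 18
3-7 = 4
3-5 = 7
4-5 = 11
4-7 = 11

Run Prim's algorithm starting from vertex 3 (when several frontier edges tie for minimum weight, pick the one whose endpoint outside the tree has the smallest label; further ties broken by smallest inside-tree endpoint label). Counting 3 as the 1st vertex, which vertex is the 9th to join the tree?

Grow the tree from 3 using Prim:
Step 1: cheapest edge leaving the tree is 3-7 (4); add 7.
Step 2: cheapest edge leaving the tree is 1-7 (2); add 1.
Step 3: cheapest edge leaving the tree is 7-8 (3); add 8.
Step 4: cheapest edge leaving the tree is 8-9 (2); add 9.
Step 5: cheapest edge leaving the tree is 1-2 (5); add 2.
Step 6: cheapest edge leaving the tree is 2-6 (5); add 6.
Step 7: cheapest edge leaving the tree is 1-4 (6); add 4.
Step 8: cheapest edge leaving the tree is 3-5 (7); add 5.
Vertex order: 3, 7, 1, 8, 9, 2, 6, 4, 5. The 9th vertex is 5.

5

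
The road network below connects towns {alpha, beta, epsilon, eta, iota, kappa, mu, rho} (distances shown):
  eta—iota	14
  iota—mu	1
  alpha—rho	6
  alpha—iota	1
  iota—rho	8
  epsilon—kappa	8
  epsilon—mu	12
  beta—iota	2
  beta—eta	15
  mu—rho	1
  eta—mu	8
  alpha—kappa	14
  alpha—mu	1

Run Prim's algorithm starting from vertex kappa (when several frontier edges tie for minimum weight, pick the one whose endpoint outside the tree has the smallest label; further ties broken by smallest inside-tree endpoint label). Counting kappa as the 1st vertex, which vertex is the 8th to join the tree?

Prim's algorithm from kappa:
Step 1: frontier [epsilon—kappa 8, alpha—kappa 14] → take epsilon—kappa (8); add epsilon.
Step 2: frontier [epsilon—mu 12, alpha—kappa 14] → take epsilon—mu (12); add mu.
Step 3: frontier [alpha—kappa 14, alpha—mu 1, iota—mu 1, mu—rho 1, eta—mu 8] → take alpha—mu (1); add alpha.
Step 4: frontier [alpha—iota 1, alpha—rho 6, iota—mu 1, mu—rho 1, eta—mu 8] → take alpha—iota (1); add iota.
Step 5: frontier [alpha—rho 6, beta—iota 2, iota—rho 8, eta—iota 14, mu—rho 1, eta—mu 8] → take mu—rho (1); add rho.
Step 6: frontier [beta—iota 2, eta—iota 14, eta—mu 8] → take beta—iota (2); add beta.
Step 7: frontier [beta—eta 15, eta—iota 14, eta—mu 8] → take eta—mu (8); add eta.
Vertex order: kappa, epsilon, mu, alpha, iota, rho, beta, eta. The 8th vertex is eta.

eta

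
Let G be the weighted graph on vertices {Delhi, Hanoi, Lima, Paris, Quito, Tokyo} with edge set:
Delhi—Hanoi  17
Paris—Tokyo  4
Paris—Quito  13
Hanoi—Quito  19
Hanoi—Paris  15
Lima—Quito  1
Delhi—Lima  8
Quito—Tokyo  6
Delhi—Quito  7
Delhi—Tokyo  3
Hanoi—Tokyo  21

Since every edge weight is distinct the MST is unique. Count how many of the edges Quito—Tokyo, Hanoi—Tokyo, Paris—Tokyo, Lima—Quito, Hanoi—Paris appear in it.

Kruskal's algorithm — process edges by increasing weight (ties by edge label):
Lima—Quito (1): add. Components now {Hanoi} {Lima,Quito} {Delhi} {Tokyo} {Paris}
Delhi—Tokyo (3): add. Components now {Hanoi} {Lima,Quito} {Delhi,Tokyo} {Paris}
Paris—Tokyo (4): add. Components now {Hanoi} {Lima,Quito} {Delhi,Paris,Tokyo}
Quito—Tokyo (6): add. Components now {Hanoi} {Delhi,Lima,Paris,Quito,Tokyo}
Delhi—Quito (7): skip — Quito and Delhi already connected.
Delhi—Lima (8): skip — Delhi and Lima already connected.
Paris—Quito (13): skip — Quito and Paris already connected.
Hanoi—Paris (15): add. Components now {Delhi,Hanoi,Lima,Paris,Quito,Tokyo}
MST edge set: {Lima—Quito, Delhi—Tokyo, Paris—Tokyo, Quito—Tokyo, Hanoi—Paris}.
Of the listed edges, {Quito—Tokyo, Paris—Tokyo, Lima—Quito, Hanoi—Paris} are in the MST → 4.

4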